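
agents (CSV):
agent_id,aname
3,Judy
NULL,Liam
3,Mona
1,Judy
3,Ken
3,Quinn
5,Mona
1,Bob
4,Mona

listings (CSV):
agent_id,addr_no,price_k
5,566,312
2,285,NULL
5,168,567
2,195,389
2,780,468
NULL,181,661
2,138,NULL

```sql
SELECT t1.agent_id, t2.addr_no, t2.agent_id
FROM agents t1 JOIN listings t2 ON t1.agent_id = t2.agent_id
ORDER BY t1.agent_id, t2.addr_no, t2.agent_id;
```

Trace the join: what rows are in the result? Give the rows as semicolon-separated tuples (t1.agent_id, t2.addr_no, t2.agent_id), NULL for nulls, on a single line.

(5, 168, 5); (5, 566, 5)

INNER JOIN keeps only pairs where the ON condition holds.
Matching on t1.agent_id = t2.agent_id. A NULL in a compared column never satisfies the condition.
Matched pairs: 2.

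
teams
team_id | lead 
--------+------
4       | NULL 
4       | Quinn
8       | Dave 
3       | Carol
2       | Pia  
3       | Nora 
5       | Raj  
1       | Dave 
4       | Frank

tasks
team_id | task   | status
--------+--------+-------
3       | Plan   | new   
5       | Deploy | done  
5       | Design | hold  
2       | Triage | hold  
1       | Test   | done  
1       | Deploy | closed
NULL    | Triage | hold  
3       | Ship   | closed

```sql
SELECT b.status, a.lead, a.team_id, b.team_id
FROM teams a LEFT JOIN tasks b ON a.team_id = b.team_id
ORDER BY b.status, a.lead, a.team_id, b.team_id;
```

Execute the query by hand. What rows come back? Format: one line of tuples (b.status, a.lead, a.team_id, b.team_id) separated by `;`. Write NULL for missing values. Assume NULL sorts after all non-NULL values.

(closed, Carol, 3, 3); (closed, Dave, 1, 1); (closed, Nora, 3, 3); (done, Dave, 1, 1); (done, Raj, 5, 5); (hold, Pia, 2, 2); (hold, Raj, 5, 5); (new, Carol, 3, 3); (new, Nora, 3, 3); (NULL, Dave, 8, NULL); (NULL, Frank, 4, NULL); (NULL, Quinn, 4, NULL); (NULL, NULL, 4, NULL)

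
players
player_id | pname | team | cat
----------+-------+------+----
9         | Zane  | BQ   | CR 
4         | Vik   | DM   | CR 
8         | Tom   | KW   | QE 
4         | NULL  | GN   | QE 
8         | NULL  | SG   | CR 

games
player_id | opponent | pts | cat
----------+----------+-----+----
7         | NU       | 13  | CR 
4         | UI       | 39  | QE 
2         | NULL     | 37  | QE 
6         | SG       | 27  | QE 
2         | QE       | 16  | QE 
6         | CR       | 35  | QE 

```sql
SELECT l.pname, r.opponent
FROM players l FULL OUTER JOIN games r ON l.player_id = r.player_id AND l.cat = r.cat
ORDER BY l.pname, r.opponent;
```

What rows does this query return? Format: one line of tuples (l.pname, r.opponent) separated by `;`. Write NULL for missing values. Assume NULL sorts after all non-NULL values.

FULL OUTER JOIN keeps every row from both sides; unmatched rows get NULL for the other side's columns.
Matching on l.player_id = r.player_id AND l.cat = r.cat.
- l row (player_id=9, cat=CR): no match → kept, r columns NULL.
- l row (player_id=4, cat=CR): no match → kept, r columns NULL.
- l row (player_id=8, cat=QE): no match → kept, r columns NULL.
- l row (player_id=4, cat=QE): matches 1 r row(s) → 1 output row(s).
- l row (player_id=8, cat=CR): no match → kept, r columns NULL.
- 5 row(s) from r found no l partner → padded with NULL.
After projecting and ordering:
l.pname | r.opponent
Tom | NULL
Vik | NULL
Zane | NULL
NULL | CR
NULL | NU
NULL | QE
NULL | SG
NULL | UI
NULL | NULL
NULL | NULL

(Tom, NULL); (Vik, NULL); (Zane, NULL); (NULL, CR); (NULL, NU); (NULL, QE); (NULL, SG); (NULL, UI); (NULL, NULL); (NULL, NULL)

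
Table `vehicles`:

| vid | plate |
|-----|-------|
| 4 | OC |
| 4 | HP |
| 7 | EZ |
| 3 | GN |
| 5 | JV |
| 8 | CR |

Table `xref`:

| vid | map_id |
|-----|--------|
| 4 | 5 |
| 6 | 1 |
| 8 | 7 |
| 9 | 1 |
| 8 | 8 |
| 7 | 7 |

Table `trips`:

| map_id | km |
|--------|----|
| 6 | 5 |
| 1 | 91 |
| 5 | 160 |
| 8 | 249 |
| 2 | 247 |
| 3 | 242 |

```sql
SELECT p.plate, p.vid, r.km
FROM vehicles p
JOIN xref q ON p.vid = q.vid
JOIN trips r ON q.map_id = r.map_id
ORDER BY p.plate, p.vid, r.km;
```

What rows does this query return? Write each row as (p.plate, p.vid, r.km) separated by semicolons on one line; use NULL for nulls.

(CR, 8, 249); (HP, 4, 160); (OC, 4, 160)

Evaluate left to right. First `vehicles p INNER JOIN xref q` on vid: 5 row(s).
Then INNER JOIN `trips r` on map_id: keep only rows whose q.map_id appears in r.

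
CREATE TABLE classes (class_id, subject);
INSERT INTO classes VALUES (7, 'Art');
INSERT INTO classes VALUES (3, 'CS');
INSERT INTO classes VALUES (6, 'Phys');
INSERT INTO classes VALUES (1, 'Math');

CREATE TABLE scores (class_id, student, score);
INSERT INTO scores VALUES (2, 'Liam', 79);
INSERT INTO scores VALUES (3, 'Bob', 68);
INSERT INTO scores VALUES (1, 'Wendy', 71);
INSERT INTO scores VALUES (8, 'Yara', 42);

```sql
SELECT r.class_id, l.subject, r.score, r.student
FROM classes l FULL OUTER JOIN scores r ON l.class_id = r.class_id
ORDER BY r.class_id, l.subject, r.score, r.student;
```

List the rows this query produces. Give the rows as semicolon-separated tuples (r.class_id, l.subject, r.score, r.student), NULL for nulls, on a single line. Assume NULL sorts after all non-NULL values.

FULL OUTER JOIN keeps every row from both sides; unmatched rows get NULL for the other side's columns.
Matching on l.class_id = r.class_id.
- l (class_id=7) has no partner → padded with NULL.
- l (class_id=3) pairs with 1 row(s) of r.
- l (class_id=6) has no partner → padded with NULL.
- l (class_id=1) pairs with 1 row(s) of r.
- 2 r row(s) had no l match → kept, l columns NULL.
After projecting and ordering:
r.class_id | l.subject | r.score | r.student
1 | Math | 71 | Wendy
2 | NULL | 79 | Liam
3 | CS | 68 | Bob
8 | NULL | 42 | Yara
NULL | Art | NULL | NULL
NULL | Phys | NULL | NULL

(1, Math, 71, Wendy); (2, NULL, 79, Liam); (3, CS, 68, Bob); (8, NULL, 42, Yara); (NULL, Art, NULL, NULL); (NULL, Phys, NULL, NULL)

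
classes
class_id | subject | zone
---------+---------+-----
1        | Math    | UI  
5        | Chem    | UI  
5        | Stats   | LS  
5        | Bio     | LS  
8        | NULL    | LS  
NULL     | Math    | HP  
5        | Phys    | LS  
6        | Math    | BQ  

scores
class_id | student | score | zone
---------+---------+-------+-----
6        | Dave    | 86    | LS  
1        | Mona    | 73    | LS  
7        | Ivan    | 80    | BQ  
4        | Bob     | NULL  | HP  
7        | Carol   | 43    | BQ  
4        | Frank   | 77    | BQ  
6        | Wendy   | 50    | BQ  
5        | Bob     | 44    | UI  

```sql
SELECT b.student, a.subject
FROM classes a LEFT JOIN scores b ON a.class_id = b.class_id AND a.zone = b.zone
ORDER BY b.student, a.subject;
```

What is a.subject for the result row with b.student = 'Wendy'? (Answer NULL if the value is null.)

Math

LEFT JOIN keeps every row from `classes`; unmatched rows get NULL for `scores`'s columns.
Matching on a.class_id = b.class_id AND a.zone = b.zone. A NULL in a compared column never satisfies the condition.
- a[0] class_id=1, zone=UI → no match; kept with NULLs on the b side.
- a[1] class_id=5, zone=UI → 1 match(es) in b → 1 row(s).
- a[2] class_id=5, zone=LS → no match; kept with NULLs on the b side.
- a[3] class_id=5, zone=LS → no match; kept with NULLs on the b side.
- a[4] class_id=8, zone=LS → no match; kept with NULLs on the b side.
- a[5] class_id=NULL, zone=HP → no match; kept with NULLs on the b side.
- a[6] class_id=5, zone=LS → no match; kept with NULLs on the b side.
- a[7] class_id=6, zone=BQ → 1 match(es) in b → 1 row(s).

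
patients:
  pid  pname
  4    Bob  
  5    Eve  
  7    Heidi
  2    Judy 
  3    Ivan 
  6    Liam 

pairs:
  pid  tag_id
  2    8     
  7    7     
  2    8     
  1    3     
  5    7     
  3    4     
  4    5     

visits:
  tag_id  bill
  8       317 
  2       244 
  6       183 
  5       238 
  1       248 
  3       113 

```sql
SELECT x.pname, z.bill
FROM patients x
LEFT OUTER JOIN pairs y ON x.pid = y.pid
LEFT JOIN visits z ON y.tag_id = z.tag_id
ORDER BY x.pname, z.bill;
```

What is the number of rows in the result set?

7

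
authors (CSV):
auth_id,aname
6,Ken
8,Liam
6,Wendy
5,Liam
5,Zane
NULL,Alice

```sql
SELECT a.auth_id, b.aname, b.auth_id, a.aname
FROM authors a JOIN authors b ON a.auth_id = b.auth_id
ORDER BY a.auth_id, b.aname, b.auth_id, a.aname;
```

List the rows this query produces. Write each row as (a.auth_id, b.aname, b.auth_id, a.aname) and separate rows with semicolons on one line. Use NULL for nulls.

(5, Liam, 5, Liam); (5, Liam, 5, Zane); (5, Zane, 5, Liam); (5, Zane, 5, Zane); (6, Ken, 6, Ken); (6, Ken, 6, Wendy); (6, Wendy, 6, Ken); (6, Wendy, 6, Wendy); (8, Liam, 8, Liam)

INNER JOIN keeps only pairs where the ON condition holds.
Matching on a.auth_id = b.auth_id. A NULL in a compared column never satisfies the condition.
- a[0] auth_id=6 → 2 match(es) in b → 2 row(s).
- a[1] auth_id=8 → 1 match(es) in b → 1 row(s).
- a[2] auth_id=6 → 2 match(es) in b → 2 row(s).
- a[3] auth_id=5 → 2 match(es) in b → 2 row(s).
- a[4] auth_id=5 → 2 match(es) in b → 2 row(s).
- a[5] auth_id=NULL → no match; dropped.
After projecting and ordering:
a.auth_id | b.aname | b.auth_id | a.aname
5 | Liam | 5 | Liam
5 | Liam | 5 | Zane
5 | Zane | 5 | Liam
5 | Zane | 5 | Zane
6 | Ken | 6 | Ken
6 | Ken | 6 | Wendy
6 | Wendy | 6 | Ken
6 | Wendy | 6 | Wendy
8 | Liam | 8 | Liam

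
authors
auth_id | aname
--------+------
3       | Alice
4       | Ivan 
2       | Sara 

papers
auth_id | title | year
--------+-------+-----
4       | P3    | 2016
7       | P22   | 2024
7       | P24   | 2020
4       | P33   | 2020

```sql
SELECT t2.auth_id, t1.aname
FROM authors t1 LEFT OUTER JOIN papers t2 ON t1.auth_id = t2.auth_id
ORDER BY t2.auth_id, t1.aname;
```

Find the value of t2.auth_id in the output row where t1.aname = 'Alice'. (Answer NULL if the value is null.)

LEFT JOIN keeps every row from `authors`; unmatched rows get NULL for `papers`'s columns.
Matching on t1.auth_id = t2.auth_id.
- auth_id=3: no t2 row matches, row kept with t2 columns NULL.
- auth_id=4: 2 matching t2 row(s), so 2 row(s) emitted.
- auth_id=2: no t2 row matches, row kept with t2 columns NULL.

NULL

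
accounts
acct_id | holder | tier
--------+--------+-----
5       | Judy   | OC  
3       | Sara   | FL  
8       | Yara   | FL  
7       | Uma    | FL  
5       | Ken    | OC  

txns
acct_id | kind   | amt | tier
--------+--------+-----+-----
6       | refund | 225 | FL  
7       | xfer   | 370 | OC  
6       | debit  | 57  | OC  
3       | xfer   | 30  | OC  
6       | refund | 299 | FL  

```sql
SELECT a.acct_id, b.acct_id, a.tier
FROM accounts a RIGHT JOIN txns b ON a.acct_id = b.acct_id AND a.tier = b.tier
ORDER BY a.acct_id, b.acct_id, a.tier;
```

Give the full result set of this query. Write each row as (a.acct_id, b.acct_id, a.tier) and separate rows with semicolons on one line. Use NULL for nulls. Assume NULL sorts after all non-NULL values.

RIGHT JOIN keeps every row from `txns`; unmatched rows get NULL for `accounts`'s columns.
Matching on a.acct_id = b.acct_id AND a.tier = b.tier.
- a[0] acct_id=5, tier=OC → no match.
- a[1] acct_id=3, tier=FL → no match.
- a[2] acct_id=8, tier=FL → no match.
- a[3] acct_id=7, tier=FL → no match.
- a[4] acct_id=5, tier=OC → no match.
- plus 5 unmatched b row(s), each kept with NULL a columns.
After projecting and ordering:
a.acct_id | b.acct_id | a.tier
NULL | 3 | NULL
NULL | 6 | NULL
NULL | 6 | NULL
NULL | 6 | NULL
NULL | 7 | NULL

(NULL, 3, NULL); (NULL, 6, NULL); (NULL, 6, NULL); (NULL, 6, NULL); (NULL, 7, NULL)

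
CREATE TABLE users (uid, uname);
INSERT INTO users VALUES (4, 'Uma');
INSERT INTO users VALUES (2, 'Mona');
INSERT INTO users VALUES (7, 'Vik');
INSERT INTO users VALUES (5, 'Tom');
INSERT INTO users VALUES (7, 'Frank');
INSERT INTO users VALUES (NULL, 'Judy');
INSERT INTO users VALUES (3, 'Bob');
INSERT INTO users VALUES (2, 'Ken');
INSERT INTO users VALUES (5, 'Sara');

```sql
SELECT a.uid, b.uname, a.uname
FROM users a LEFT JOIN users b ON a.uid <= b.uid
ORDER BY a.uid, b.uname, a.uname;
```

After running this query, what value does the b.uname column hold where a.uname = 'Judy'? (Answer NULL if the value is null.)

NULL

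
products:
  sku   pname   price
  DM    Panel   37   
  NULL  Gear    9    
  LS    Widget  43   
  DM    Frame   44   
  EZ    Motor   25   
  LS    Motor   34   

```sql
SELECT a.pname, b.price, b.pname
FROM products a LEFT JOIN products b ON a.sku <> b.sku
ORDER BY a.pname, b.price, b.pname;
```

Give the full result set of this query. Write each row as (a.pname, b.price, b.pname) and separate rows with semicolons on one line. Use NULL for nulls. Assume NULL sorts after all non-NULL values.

(Frame, 25, Motor); (Frame, 34, Motor); (Frame, 43, Widget); (Gear, NULL, NULL); (Motor, 25, Motor); (Motor, 34, Motor); (Motor, 37, Panel); (Motor, 37, Panel); (Motor, 43, Widget); (Motor, 44, Frame); (Motor, 44, Frame); (Panel, 25, Motor); (Panel, 34, Motor); (Panel, 43, Widget); (Widget, 25, Motor); (Widget, 37, Panel); (Widget, 44, Frame)

LEFT JOIN keeps every row from `products a`; unmatched rows get NULL for `products b`'s columns.
Matching on a.sku <> b.sku. A NULL in a compared column never satisfies the condition.
Matched pairs: 16; unmatched a rows kept: 1.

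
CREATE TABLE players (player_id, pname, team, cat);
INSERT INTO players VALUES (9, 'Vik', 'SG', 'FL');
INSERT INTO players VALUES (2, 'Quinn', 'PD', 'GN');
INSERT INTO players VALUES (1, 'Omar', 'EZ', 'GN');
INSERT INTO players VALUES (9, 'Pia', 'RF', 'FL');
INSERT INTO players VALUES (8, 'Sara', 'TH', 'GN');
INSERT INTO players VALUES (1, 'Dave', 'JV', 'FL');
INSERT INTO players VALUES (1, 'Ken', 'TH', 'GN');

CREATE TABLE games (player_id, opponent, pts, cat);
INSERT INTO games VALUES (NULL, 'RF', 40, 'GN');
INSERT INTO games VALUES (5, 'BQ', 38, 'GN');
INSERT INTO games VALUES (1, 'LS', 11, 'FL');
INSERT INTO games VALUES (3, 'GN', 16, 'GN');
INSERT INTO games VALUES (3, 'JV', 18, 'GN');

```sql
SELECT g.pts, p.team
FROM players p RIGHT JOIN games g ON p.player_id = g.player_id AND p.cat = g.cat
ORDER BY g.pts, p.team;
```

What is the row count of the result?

RIGHT JOIN keeps every row from `games`; unmatched rows get NULL for `players`'s columns.
Matching on p.player_id = g.player_id AND p.cat = g.cat. A NULL in a compared column never satisfies the condition.
Matched pairs: 1; unmatched g rows kept: 4.
Total: 1 matched + 4 padded = 5 rows.

5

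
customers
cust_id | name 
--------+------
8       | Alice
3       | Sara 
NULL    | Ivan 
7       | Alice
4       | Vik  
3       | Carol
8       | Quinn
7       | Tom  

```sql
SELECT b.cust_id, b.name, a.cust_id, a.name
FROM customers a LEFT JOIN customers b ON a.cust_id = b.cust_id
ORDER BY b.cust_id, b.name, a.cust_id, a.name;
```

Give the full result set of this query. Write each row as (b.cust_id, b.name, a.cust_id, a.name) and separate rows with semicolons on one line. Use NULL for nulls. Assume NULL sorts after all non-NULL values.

(3, Carol, 3, Carol); (3, Carol, 3, Sara); (3, Sara, 3, Carol); (3, Sara, 3, Sara); (4, Vik, 4, Vik); (7, Alice, 7, Alice); (7, Alice, 7, Tom); (7, Tom, 7, Alice); (7, Tom, 7, Tom); (8, Alice, 8, Alice); (8, Alice, 8, Quinn); (8, Quinn, 8, Alice); (8, Quinn, 8, Quinn); (NULL, NULL, NULL, Ivan)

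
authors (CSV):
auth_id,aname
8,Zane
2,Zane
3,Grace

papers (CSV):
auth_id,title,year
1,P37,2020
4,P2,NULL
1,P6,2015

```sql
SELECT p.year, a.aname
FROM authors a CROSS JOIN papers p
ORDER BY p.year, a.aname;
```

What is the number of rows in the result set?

CROSS JOIN pairs every row of `authors` with every row of `papers`: 3 × 3 = 9 rows.

9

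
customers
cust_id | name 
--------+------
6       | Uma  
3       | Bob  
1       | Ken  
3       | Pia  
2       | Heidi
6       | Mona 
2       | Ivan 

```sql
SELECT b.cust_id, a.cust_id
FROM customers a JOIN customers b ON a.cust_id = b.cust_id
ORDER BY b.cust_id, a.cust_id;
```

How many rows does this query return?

13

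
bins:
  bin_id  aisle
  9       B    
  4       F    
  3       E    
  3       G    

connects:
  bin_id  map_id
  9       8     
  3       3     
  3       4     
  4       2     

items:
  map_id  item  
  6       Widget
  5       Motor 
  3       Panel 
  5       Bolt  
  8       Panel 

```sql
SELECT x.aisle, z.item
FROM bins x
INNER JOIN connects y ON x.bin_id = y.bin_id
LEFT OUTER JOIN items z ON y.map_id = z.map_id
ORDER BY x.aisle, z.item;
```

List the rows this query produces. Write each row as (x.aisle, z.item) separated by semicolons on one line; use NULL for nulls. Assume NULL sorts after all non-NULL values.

Step 1 — x INNER JOIN y on bin_id → 6 row(s).
Then LEFT JOIN `items z` on map_id: each of those 6 rows is kept; rows whose y.map_id has no match in z get NULL for z's columns.

(B, Panel); (E, Panel); (E, NULL); (F, NULL); (G, Panel); (G, NULL)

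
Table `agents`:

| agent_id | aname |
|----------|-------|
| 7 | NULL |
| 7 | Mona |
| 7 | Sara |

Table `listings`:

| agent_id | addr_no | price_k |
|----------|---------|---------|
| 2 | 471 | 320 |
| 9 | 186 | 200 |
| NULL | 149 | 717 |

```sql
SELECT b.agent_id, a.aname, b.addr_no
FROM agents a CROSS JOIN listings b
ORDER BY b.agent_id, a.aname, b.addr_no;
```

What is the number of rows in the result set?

9

CROSS JOIN pairs every row of `agents` with every row of `listings`: 3 × 3 = 9 rows.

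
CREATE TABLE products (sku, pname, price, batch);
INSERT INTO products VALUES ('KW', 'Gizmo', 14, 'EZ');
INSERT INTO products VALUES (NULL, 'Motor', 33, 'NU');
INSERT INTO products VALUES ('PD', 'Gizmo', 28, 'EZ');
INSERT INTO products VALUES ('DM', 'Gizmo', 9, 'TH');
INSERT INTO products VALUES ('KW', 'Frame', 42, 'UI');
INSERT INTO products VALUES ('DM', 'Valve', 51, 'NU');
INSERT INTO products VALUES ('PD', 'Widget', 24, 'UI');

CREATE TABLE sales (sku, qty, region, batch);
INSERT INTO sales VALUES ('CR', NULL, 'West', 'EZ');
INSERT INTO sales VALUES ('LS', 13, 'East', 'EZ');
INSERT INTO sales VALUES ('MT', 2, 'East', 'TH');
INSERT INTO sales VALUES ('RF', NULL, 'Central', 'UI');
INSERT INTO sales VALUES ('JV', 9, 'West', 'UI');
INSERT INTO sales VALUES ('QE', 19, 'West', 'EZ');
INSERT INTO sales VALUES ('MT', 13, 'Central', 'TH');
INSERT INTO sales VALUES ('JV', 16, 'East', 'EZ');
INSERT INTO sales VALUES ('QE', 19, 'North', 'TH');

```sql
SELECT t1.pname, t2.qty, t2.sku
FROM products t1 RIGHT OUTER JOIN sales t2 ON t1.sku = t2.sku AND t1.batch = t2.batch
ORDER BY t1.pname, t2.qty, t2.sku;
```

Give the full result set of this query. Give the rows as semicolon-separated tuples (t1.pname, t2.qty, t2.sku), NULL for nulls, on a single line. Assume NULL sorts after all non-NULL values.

RIGHT JOIN keeps every row from `sales`; unmatched rows get NULL for `products`'s columns.
Matching on t1.sku = t2.sku AND t1.batch = t2.batch. A NULL in a compared column never satisfies the condition.
Matched pairs: 0; unmatched t2 rows kept: 9.

(NULL, 2, MT); (NULL, 9, JV); (NULL, 13, LS); (NULL, 13, MT); (NULL, 16, JV); (NULL, 19, QE); (NULL, 19, QE); (NULL, NULL, CR); (NULL, NULL, RF)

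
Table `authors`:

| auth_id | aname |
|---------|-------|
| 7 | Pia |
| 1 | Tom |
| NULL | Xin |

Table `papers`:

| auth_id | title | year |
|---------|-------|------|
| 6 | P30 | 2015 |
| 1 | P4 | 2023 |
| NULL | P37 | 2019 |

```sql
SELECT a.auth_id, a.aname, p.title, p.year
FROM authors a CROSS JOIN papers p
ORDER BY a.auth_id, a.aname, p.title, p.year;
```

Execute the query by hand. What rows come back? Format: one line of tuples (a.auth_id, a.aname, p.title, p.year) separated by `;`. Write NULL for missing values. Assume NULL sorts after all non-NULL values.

(1, Tom, P30, 2015); (1, Tom, P37, 2019); (1, Tom, P4, 2023); (7, Pia, P30, 2015); (7, Pia, P37, 2019); (7, Pia, P4, 2023); (NULL, Xin, P30, 2015); (NULL, Xin, P37, 2019); (NULL, Xin, P4, 2023)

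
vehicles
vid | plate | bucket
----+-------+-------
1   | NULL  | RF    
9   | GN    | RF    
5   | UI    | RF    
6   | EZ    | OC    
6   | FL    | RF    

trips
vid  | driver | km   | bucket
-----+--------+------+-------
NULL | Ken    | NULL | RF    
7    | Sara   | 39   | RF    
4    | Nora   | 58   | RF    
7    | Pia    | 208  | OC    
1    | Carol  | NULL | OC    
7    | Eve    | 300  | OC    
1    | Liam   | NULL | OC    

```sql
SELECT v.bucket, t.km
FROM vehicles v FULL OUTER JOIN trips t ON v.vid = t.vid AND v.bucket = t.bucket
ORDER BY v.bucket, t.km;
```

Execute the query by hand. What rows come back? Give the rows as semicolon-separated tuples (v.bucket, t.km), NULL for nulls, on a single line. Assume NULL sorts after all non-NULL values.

(OC, NULL); (RF, NULL); (RF, NULL); (RF, NULL); (RF, NULL); (NULL, 39); (NULL, 58); (NULL, 208); (NULL, 300); (NULL, NULL); (NULL, NULL); (NULL, NULL)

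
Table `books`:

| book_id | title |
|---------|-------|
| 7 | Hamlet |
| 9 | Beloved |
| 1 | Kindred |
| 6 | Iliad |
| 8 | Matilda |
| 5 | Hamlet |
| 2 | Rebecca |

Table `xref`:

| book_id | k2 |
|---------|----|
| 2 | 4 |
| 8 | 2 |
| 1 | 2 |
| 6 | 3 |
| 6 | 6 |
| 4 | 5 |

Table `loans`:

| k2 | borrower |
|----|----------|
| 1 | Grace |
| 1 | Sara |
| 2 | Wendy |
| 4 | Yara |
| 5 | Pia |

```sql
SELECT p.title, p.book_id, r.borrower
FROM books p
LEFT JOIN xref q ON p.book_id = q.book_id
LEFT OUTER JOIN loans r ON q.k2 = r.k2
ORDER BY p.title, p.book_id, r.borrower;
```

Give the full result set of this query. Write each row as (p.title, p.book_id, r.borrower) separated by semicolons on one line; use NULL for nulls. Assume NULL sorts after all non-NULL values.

Joins associate left-to-right: books LEFT JOIN xref on book_id gives 8 intermediate row(s).
Then LEFT JOIN `loans r` on k2: each of those 8 rows is kept; rows whose q.k2 has no match in r get NULL for r's columns.

(Beloved, 9, NULL); (Hamlet, 5, NULL); (Hamlet, 7, NULL); (Iliad, 6, NULL); (Iliad, 6, NULL); (Kindred, 1, Wendy); (Matilda, 8, Wendy); (Rebecca, 2, Yara)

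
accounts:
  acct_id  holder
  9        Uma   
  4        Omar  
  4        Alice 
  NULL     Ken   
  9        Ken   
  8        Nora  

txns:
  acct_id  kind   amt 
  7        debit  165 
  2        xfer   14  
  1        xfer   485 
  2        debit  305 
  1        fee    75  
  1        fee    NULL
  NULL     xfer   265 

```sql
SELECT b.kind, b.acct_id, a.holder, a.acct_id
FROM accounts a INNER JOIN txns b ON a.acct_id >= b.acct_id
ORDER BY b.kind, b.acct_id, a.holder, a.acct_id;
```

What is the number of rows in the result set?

28

INNER JOIN keeps only pairs where the ON condition holds.
Matching on a.acct_id >= b.acct_id. A NULL in a compared column never satisfies the condition.
- a[0] acct_id=9 → 6 match(es) in b → 6 row(s).
- a[1] acct_id=4 → 5 match(es) in b → 5 row(s).
- a[2] acct_id=4 → 5 match(es) in b → 5 row(s).
- a[3] acct_id=NULL → no match; dropped.
- a[4] acct_id=9 → 6 match(es) in b → 6 row(s).
- a[5] acct_id=8 → 6 match(es) in b → 6 row(s).
Total: 28 rows.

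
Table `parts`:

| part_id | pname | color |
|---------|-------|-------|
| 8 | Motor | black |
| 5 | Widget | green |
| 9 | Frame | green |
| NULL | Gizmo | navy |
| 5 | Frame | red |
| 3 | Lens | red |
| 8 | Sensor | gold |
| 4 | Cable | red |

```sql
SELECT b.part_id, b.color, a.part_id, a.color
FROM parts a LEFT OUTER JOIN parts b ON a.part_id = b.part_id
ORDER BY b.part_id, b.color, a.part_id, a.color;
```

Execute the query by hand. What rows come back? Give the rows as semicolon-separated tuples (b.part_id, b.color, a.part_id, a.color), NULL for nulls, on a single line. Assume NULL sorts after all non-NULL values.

LEFT JOIN keeps every row from `parts a`; unmatched rows get NULL for `parts b`'s columns.
Matching on a.part_id = b.part_id. A NULL in a compared column never satisfies the condition.
- a row (part_id=8): matches 2 b row(s) → 2 output row(s).
- a row (part_id=5): matches 2 b row(s) → 2 output row(s).
- a row (part_id=9): matches 1 b row(s) → 1 output row(s).
- a row (part_id=NULL): no match → kept, b columns NULL.
- a row (part_id=5): matches 2 b row(s) → 2 output row(s).
- a row (part_id=3): matches 1 b row(s) → 1 output row(s).
- a row (part_id=8): matches 2 b row(s) → 2 output row(s).
- a row (part_id=4): matches 1 b row(s) → 1 output row(s).

(3, red, 3, red); (4, red, 4, red); (5, green, 5, green); (5, green, 5, red); (5, red, 5, green); (5, red, 5, red); (8, black, 8, black); (8, black, 8, gold); (8, gold, 8, black); (8, gold, 8, gold); (9, green, 9, green); (NULL, NULL, NULL, navy)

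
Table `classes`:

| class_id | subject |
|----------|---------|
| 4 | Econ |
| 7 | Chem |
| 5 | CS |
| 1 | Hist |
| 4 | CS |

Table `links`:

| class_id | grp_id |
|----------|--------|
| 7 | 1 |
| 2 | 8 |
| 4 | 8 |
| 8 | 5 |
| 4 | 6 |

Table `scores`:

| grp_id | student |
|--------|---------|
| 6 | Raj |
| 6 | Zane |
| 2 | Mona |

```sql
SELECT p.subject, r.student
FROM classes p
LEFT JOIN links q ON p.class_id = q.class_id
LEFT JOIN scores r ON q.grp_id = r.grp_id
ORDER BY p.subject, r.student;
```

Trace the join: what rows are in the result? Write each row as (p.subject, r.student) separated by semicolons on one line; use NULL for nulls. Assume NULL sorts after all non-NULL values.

(CS, Raj); (CS, Zane); (CS, NULL); (CS, NULL); (Chem, NULL); (Econ, Raj); (Econ, Zane); (Econ, NULL); (Hist, NULL)

Evaluate left to right. First `classes p LEFT JOIN links q` on class_id: 7 row(s).
Then LEFT JOIN `scores r` on grp_id: each of those 7 rows is kept; rows whose q.grp_id has no match in r get NULL for r's columns.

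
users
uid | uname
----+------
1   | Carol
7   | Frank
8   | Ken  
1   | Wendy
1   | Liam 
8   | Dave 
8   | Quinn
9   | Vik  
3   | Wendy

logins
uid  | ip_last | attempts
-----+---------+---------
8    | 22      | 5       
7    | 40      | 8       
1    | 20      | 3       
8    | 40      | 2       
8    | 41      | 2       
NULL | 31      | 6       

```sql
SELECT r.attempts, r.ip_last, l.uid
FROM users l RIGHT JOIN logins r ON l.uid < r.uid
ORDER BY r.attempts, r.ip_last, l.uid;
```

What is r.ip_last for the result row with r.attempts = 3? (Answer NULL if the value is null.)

RIGHT JOIN keeps every row from `logins`; unmatched rows get NULL for `users`'s columns.
Matching on l.uid < r.uid. A NULL in a compared column never satisfies the condition.
- l[0] uid=1 → 4 match(es) in r → 4 row(s).
- l[1] uid=7 → 3 match(es) in r → 3 row(s).
- l[2] uid=8 → no match.
- l[3] uid=1 → 4 match(es) in r → 4 row(s).
- l[4] uid=1 → 4 match(es) in r → 4 row(s).
- l[5] uid=8 → no match.
- l[6] uid=8 → no match.
- l[7] uid=9 → no match.
- l[8] uid=3 → 4 match(es) in r → 4 row(s).
- 2 r row(s) had no l match → kept, l columns NULL.

20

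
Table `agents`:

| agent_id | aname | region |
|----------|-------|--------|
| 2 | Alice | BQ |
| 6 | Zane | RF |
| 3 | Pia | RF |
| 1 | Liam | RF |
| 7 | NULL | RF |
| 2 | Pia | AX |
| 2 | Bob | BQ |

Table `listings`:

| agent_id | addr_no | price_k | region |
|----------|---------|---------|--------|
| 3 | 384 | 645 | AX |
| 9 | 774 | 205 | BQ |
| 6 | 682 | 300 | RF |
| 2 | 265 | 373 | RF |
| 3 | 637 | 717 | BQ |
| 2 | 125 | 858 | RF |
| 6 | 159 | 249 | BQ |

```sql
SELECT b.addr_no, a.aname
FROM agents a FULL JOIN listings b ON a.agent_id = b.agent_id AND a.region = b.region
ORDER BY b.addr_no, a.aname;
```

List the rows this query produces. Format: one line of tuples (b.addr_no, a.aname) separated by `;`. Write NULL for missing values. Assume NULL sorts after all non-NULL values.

FULL OUTER JOIN keeps every row from both sides; unmatched rows get NULL for the other side's columns.
Matching on a.agent_id = b.agent_id AND a.region = b.region.
- a (agent_id=2, region=BQ) has no partner → padded with NULL.
- a (agent_id=6, region=RF) pairs with 1 row(s) of b.
- a (agent_id=3, region=RF) has no partner → padded with NULL.
- a (agent_id=1, region=RF) has no partner → padded with NULL.
- a (agent_id=7, region=RF) has no partner → padded with NULL.
- a (agent_id=2, region=AX) has no partner → padded with NULL.
- a (agent_id=2, region=BQ) has no partner → padded with NULL.
- plus 6 unmatched b row(s), each kept with NULL a columns.

(125, NULL); (159, NULL); (265, NULL); (384, NULL); (637, NULL); (682, Zane); (774, NULL); (NULL, Alice); (NULL, Bob); (NULL, Liam); (NULL, Pia); (NULL, Pia); (NULL, NULL)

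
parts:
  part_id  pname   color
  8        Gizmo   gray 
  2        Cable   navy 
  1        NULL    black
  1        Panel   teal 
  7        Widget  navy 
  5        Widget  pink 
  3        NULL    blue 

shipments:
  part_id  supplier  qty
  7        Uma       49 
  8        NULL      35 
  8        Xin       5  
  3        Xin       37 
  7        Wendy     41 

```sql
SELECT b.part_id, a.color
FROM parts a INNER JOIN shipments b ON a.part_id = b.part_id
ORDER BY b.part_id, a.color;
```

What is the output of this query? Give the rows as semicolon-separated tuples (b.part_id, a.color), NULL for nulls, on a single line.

INNER JOIN keeps only pairs where the ON condition holds.
Matching on a.part_id = b.part_id.
- a[0] part_id=8 → 2 match(es) in b → 2 row(s).
- a[1] part_id=2 → no match; dropped.
- a[2] part_id=1 → no match; dropped.
- a[3] part_id=1 → no match; dropped.
- a[4] part_id=7 → 2 match(es) in b → 2 row(s).
- a[5] part_id=5 → no match; dropped.
- a[6] part_id=3 → 1 match(es) in b → 1 row(s).
After projecting and ordering:
b.part_id | a.color
3 | blue
7 | navy
7 | navy
8 | gray
8 | gray

(3, blue); (7, navy); (7, navy); (8, gray); (8, gray)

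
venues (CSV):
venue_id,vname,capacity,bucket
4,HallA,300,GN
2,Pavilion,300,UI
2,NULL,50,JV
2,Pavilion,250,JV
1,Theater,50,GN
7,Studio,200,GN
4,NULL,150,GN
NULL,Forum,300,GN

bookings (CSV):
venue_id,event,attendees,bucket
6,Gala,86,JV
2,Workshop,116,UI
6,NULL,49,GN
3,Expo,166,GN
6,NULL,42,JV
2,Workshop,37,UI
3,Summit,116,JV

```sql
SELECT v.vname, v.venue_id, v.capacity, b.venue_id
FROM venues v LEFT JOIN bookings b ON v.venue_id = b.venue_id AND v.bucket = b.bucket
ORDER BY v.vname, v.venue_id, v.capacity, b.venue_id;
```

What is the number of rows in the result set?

LEFT JOIN keeps every row from `venues`; unmatched rows get NULL for `bookings`'s columns.
Matching on v.venue_id = b.venue_id AND v.bucket = b.bucket. A NULL in a compared column never satisfies the condition.
Matched pairs: 2; unmatched v rows kept: 7.
Total: 2 matched + 7 padded = 9 rows.

9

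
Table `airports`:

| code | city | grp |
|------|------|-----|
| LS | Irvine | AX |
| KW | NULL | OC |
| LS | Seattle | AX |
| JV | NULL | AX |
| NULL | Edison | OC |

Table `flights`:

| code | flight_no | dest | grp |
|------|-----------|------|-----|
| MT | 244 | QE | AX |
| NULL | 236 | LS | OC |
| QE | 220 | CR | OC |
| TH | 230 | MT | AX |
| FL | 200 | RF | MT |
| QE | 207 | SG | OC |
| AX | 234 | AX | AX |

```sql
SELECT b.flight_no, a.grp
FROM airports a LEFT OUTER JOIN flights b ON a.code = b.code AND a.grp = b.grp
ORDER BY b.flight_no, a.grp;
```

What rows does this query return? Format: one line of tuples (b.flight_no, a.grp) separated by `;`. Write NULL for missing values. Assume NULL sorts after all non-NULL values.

LEFT JOIN keeps every row from `airports`; unmatched rows get NULL for `flights`'s columns.
Matching on a.code = b.code AND a.grp = b.grp. A NULL in a compared column never satisfies the condition.
- code=LS, grp=AX: no b row matches, row kept with b columns NULL.
- code=KW, grp=OC: no b row matches, row kept with b columns NULL.
- code=LS, grp=AX: no b row matches, row kept with b columns NULL.
- code=JV, grp=AX: no b row matches, row kept with b columns NULL.
- code=NULL, grp=OC: no b row matches, row kept with b columns NULL.
After projecting and ordering:
b.flight_no | a.grp
NULL | AX
NULL | AX
NULL | AX
NULL | OC
NULL | OC

(NULL, AX); (NULL, AX); (NULL, AX); (NULL, OC); (NULL, OC)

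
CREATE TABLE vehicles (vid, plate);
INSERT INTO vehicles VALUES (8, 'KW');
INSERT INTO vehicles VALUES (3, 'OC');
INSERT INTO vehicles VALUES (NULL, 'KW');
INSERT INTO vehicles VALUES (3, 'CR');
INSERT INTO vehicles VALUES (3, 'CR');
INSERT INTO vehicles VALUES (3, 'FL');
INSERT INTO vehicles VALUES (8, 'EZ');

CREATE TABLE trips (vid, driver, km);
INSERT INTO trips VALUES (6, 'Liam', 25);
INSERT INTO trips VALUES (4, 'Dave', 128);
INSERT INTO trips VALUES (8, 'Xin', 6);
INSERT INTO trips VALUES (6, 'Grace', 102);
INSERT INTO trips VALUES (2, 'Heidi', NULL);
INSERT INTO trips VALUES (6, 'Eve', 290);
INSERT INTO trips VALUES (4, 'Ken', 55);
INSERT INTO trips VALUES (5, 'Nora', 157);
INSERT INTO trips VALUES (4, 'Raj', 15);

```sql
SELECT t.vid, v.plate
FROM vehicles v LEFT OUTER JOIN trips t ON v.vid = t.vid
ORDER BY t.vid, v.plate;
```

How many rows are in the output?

7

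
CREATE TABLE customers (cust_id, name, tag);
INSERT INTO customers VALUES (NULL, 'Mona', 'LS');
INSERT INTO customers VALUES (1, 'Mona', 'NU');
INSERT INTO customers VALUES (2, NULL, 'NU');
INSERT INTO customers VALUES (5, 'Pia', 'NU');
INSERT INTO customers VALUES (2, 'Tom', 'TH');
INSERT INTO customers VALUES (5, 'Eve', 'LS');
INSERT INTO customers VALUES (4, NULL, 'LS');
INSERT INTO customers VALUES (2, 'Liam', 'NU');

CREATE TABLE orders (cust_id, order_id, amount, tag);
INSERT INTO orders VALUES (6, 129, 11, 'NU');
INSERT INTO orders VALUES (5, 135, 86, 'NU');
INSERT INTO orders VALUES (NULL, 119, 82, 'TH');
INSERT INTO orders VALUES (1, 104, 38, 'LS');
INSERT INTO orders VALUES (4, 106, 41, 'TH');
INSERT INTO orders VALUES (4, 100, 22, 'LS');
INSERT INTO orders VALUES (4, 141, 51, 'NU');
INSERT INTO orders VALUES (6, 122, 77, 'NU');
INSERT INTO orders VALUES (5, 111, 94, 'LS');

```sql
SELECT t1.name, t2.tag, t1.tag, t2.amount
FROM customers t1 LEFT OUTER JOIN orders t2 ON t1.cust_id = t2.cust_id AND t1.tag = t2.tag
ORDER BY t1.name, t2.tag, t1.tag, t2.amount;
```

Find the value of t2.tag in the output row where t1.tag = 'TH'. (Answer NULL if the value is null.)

LEFT JOIN keeps every row from `customers`; unmatched rows get NULL for `orders`'s columns.
Matching on t1.cust_id = t2.cust_id AND t1.tag = t2.tag. A NULL in a compared column never satisfies the condition.
- t1 row (cust_id=NULL, tag=LS): no match → kept, t2 columns NULL.
- t1 row (cust_id=1, tag=NU): no match → kept, t2 columns NULL.
- t1 row (cust_id=2, tag=NU): no match → kept, t2 columns NULL.
- t1 row (cust_id=5, tag=NU): matches 1 t2 row(s) → 1 output row(s).
- t1 row (cust_id=2, tag=TH): no match → kept, t2 columns NULL.
- t1 row (cust_id=5, tag=LS): matches 1 t2 row(s) → 1 output row(s).
- t1 row (cust_id=4, tag=LS): matches 1 t2 row(s) → 1 output row(s).
- t1 row (cust_id=2, tag=NU): no match → kept, t2 columns NULL.

NULL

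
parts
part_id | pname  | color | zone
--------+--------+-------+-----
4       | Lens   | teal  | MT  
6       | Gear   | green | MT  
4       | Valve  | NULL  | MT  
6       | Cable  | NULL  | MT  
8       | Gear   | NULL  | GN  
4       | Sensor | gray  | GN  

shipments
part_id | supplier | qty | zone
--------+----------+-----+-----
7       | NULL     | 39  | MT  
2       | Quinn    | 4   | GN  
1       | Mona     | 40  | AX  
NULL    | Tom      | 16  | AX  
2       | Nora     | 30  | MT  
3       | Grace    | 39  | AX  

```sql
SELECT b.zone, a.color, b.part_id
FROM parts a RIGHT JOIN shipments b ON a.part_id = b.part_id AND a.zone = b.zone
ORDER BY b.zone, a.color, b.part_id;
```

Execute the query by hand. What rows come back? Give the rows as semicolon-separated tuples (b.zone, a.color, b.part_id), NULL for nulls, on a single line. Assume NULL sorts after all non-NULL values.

(AX, NULL, 1); (AX, NULL, 3); (AX, NULL, NULL); (GN, NULL, 2); (MT, NULL, 2); (MT, NULL, 7)

RIGHT JOIN keeps every row from `shipments`; unmatched rows get NULL for `parts`'s columns.
Matching on a.part_id = b.part_id AND a.zone = b.zone. A NULL in a compared column never satisfies the condition.
Matched pairs: 0; unmatched b rows kept: 6.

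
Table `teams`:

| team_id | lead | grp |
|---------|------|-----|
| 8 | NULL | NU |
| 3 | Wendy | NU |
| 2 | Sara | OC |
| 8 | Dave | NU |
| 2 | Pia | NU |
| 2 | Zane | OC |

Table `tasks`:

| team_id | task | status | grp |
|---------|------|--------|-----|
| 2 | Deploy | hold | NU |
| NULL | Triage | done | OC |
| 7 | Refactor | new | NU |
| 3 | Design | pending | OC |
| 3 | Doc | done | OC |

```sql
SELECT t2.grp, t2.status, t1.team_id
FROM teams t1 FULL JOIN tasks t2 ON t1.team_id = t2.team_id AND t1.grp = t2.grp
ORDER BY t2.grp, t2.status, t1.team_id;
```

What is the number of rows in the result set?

10

FULL OUTER JOIN keeps every row from both sides; unmatched rows get NULL for the other side's columns.
Matching on t1.team_id = t2.team_id AND t1.grp = t2.grp. A NULL in a compared column never satisfies the condition.
- team_id=8, grp=NU: no t2 row matches, row kept with t2 columns NULL.
- team_id=3, grp=NU: no t2 row matches, row kept with t2 columns NULL.
- team_id=2, grp=OC: no t2 row matches, row kept with t2 columns NULL.
- team_id=8, grp=NU: no t2 row matches, row kept with t2 columns NULL.
- team_id=2, grp=NU: 1 matching t2 row(s), so 1 row(s) emitted.
- team_id=2, grp=OC: no t2 row matches, row kept with t2 columns NULL.
- 4 t2 row(s) had no t1 match → kept, t1 columns NULL.
Total: 1 matched + 9 padded = 10 rows.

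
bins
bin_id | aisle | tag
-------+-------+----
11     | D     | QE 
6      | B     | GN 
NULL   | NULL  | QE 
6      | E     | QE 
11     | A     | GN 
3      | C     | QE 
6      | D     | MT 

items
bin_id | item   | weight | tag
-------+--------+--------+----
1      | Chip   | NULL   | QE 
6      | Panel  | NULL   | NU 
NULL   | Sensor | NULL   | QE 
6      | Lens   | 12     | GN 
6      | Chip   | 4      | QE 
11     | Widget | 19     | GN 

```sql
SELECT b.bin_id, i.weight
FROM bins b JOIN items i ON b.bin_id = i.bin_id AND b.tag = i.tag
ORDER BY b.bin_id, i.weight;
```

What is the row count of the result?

3

INNER JOIN keeps only pairs where the ON condition holds.
Matching on b.bin_id = i.bin_id AND b.tag = i.tag. A NULL in a compared column never satisfies the condition.
- bin_id=11, tag=QE: no matching i row, dropped.
- bin_id=6, tag=GN: 1 matching i row(s), so 1 row(s) emitted.
- bin_id=NULL, tag=QE: no matching i row, dropped.
- bin_id=6, tag=QE: 1 matching i row(s), so 1 row(s) emitted.
- bin_id=11, tag=GN: 1 matching i row(s), so 1 row(s) emitted.
- bin_id=3, tag=QE: no matching i row, dropped.
- bin_id=6, tag=MT: no matching i row, dropped.
Total: 3 rows.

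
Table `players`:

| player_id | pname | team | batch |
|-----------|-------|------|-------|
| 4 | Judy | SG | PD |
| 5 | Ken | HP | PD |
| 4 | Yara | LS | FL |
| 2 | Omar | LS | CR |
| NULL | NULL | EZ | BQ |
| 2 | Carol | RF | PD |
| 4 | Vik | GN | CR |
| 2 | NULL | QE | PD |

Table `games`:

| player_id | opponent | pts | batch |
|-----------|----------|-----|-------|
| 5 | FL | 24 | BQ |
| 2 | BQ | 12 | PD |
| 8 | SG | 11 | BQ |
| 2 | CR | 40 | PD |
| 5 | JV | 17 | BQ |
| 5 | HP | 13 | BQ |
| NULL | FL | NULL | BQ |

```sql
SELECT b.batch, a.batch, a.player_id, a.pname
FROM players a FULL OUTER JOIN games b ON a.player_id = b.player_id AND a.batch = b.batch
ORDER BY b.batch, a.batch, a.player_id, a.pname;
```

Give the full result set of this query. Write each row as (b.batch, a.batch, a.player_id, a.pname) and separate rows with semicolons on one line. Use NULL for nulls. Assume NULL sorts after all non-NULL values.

(BQ, NULL, NULL, NULL); (BQ, NULL, NULL, NULL); (BQ, NULL, NULL, NULL); (BQ, NULL, NULL, NULL); (BQ, NULL, NULL, NULL); (PD, PD, 2, Carol); (PD, PD, 2, Carol); (PD, PD, 2, NULL); (PD, PD, 2, NULL); (NULL, BQ, NULL, NULL); (NULL, CR, 2, Omar); (NULL, CR, 4, Vik); (NULL, FL, 4, Yara); (NULL, PD, 4, Judy); (NULL, PD, 5, Ken)

FULL OUTER JOIN keeps every row from both sides; unmatched rows get NULL for the other side's columns.
Matching on a.player_id = b.player_id AND a.batch = b.batch. A NULL in a compared column never satisfies the condition.
Matched pairs: 4; unmatched a rows kept: 6; unmatched b rows kept: 5.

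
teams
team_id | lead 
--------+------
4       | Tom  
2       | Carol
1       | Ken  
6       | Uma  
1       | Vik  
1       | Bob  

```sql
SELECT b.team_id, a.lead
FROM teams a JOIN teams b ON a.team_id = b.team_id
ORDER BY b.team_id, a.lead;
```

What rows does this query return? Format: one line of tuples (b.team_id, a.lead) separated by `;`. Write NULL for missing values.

(1, Bob); (1, Bob); (1, Bob); (1, Ken); (1, Ken); (1, Ken); (1, Vik); (1, Vik); (1, Vik); (2, Carol); (4, Tom); (6, Uma)

INNER JOIN keeps only pairs where the ON condition holds.
Matching on a.team_id = b.team_id.
- a (team_id=4) pairs with 1 row(s) of b.
- a (team_id=2) pairs with 1 row(s) of b.
- a (team_id=1) pairs with 3 row(s) of b.
- a (team_id=6) pairs with 1 row(s) of b.
- a (team_id=1) pairs with 3 row(s) of b.
- a (team_id=1) pairs with 3 row(s) of b.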